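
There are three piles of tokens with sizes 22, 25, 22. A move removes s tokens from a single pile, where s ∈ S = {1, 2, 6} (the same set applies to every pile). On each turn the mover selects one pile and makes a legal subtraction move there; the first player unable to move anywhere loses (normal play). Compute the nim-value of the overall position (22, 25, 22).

1

All piles use S = {1, 2, 6}:
G(0) = 0
G(1) = mex{0} = 1
G(2) = mex{1,0} = 2
G(3) = mex{2,1} = 0
G(4) = mex{0,2} = 1
G(5) = mex{1,0} = 2
G(6) = mex{2,1,0} = 3
G(7) = mex{3,2,1} = 0
G(8) = mex{0,3,2} = 1
G(9) = mex{1,0,0} = 2
G(10) = mex{2,1,1} = 0
G(11) = mex{0,2,2} = 1
G(12) = mex{1,0,3} = 2
G(13) = mex{2,1,0} = 3
G(14) = mex{3,2,1} = 0
G(15) = mex{0,3,2} = 1
G(16) = mex{1,0,0} = 2
G(17) = mex{2,1,1} = 0
G(18) = mex{0,2,2} = 1
G(19) = mex{1,0,3} = 2
G(20) = mex{2,1,0} = 3
G(21) = mex{3,2,1} = 0
G(22) = mex{0,3,2} = 1
G(23) = mex{1,0,0} = 2
G(24) = mex{2,1,1} = 0
G(25) = mex{0,2,2} = 1
Pile A: G(22) = 1.
Pile B: G(25) = 1.
Pile C: G(22) = 1.
Combined Grundy value = 1 ⊕ 1 ⊕ 1 = 1.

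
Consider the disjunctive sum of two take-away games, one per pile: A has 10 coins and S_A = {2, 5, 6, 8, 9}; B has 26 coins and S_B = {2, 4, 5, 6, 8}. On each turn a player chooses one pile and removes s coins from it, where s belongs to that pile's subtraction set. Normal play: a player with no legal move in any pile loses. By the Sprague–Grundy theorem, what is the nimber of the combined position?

Pile A, S = {2, 5, 6, 8, 9}:
G(0) = 0
G(1) = mex{} = 0
G(2) = mex{0} = 1
G(3) = mex{0} = 1
G(4) = mex{1} = 0
G(5) = mex{1,0} = 2
G(6) = mex{0,0,0} = 1
G(7) = mex{2,1,0} = 3
G(8) = mex{1,1,1,0} = 2
G(9) = mex{3,0,1,0,0} = 2
G(10) = mex{2,2,0,1,0} = 3
G_A(10) = 3.
Pile B, S = {2, 4, 5, 6, 8}:
G(0) = 0
G(1) = mex{} = 0
G(2) = mex{0} = 1
G(3) = mex{0} = 1
G(4) = mex{1,0} = 2
G(5) = mex{1,0,0} = 2
G(6) = mex{2,1,0,0} = 3
G(7) = mex{2,1,1,0} = 3
G(8) = mex{3,2,1,1,0} = 4
G(9) = mex{3,2,2,1,0} = 4
G(10) = mex{4,3,2,2,1} = 0
G(11) = mex{4,3,3,2,1} = 0
G(12) = mex{0,4,3,3,2} = 1
G(13) = mex{0,4,4,3,2} = 1
G(14) = mex{1,0,4,4,3} = 2
G(15) = mex{1,0,0,4,3} = 2
G(16) = mex{2,1,0,0,4} = 3
G(17) = mex{2,1,1,0,4} = 3
G(18) = mex{3,2,1,1,0} = 4
G(19) = mex{3,2,2,1,0} = 4
G(20) = mex{4,3,2,2,1} = 0
G(21) = mex{4,3,3,2,1} = 0
G(22) = mex{0,4,3,3,2} = 1
G(23) = mex{0,4,4,3,2} = 1
G(24) = mex{1,0,4,4,3} = 2
G(25) = mex{1,0,0,4,3} = 2
G(26) = mex{2,1,0,0,4} = 3
G_B(26) = 3.
Combined Grundy value = 3 ⊕ 3 = 0.

0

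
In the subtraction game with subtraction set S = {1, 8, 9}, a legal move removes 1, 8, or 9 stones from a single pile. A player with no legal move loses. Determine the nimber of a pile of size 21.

G(0) = 0
G(1) = mex{0} = 1
G(2) = mex{1} = 0
G(3) = mex{0} = 1
G(4) = mex{1} = 0
G(5) = mex{0} = 1
G(6) = mex{1} = 0
G(7) = mex{0} = 1
G(8) = mex{1,0} = 2
G(9) = mex{2,1,0} = 3
G(10) = mex{3,0,1} = 2
G(11) = mex{2,1,0} = 3
G(12) = mex{3,0,1} = 2
G(13) = mex{2,1,0} = 3
G(14) = mex{3,0,1} = 2
G(15) = mex{2,1,0} = 3
G(16) = mex{3,2,1} = 0
G(17) = mex{0,3,2} = 1
G(18) = mex{1,2,3} = 0
G(19) = mex{0,3,2} = 1
G(20) = mex{1,2,3} = 0
G(21) = mex{0,3,2} = 1

1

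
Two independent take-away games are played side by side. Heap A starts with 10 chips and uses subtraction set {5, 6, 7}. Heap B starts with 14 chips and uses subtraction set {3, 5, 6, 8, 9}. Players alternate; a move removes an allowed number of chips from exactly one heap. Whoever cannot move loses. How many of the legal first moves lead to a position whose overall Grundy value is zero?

4

Heap A, S = {5, 6, 7}:
n :  0  1  2  3  4  5  6  7  8  9 10
G :  0  0  0  0  0  1  1  1  1  1  2
G_A(10) = 2.
Heap B, S = {3, 5, 6, 8, 9}:
n :  0  1  2  3  4  5  6  7  8  9 10 11 12 13 14
G :  0  0  0  1  1  1  2  2  2  3  3  3  0  0  0
G_B(14) = 0.
Combined Grundy value = 2 ⊕ 0 = 2.
A winning move leaves total XOR = 0, i.e. changes one component's Grundy value g to g ⊕ X where X is the current total.
Heap A: need g' = 2⊕2 = 0. Options: 10−5→G=1, 10−6→G=0, 10−7→G=0. Hits: 2.
Heap B: need g' = 0⊕2 = 2. Options: 14−3→G=3, 14−5→G=3, 14−6→G=2, 14−8→G=2, 14−9→G=1. Hits: 2.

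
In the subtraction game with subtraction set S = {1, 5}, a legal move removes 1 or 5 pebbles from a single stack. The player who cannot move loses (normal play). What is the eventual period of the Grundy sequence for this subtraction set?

G(0) = 0
G(1) = mex{0} = 1
G(2) = mex{1} = 0
G(3) = mex{0} = 1
G(4) = mex{1} = 0
G(5) = mex{0,0} = 1
G(6) = mex{1,1} = 0
G(7) = mex{0,0} = 1
G(8) = mex{1,1} = 0
G(9) = mex{0,0} = 1
G(10) = mex{1,1} = 0
G(11) = mex{0,0} = 1
G(12) = mex{1,1} = 0
G(13) = mex{0,0} = 1
G(14) = mex{1,1} = 0
G(n+2) = G(n) holds for n = 0,…,4 (a full window of length max(S) = 5), so the sequence is purely periodic with period 2.

2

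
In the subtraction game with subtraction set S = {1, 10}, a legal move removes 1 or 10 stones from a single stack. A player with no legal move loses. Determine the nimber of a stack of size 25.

n :  0  1  2  3  4  5  6  7  8  9 10 11 12 13 14 15 16 17 18 19 20 21 22 23 24 25
G :  0  1  0  1  0  1  0  1  0  1  2  0  1  0  1  0  1  0  1  0  1  2  0  1  0  1

1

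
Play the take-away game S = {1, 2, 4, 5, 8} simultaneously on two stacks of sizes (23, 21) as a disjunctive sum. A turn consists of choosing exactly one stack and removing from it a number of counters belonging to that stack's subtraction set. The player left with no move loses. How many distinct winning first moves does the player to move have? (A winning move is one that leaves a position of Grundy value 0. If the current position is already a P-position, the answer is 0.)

5

All stacks use S = {1, 2, 4, 5, 8}:
n :  0  1  2  3  4  5  6  7  8  9 10 11 12 13 14 15 16 17 18 19 20 21 22 23
G :  0  1  2  0  1  2  0  1  2  0  1  2  0  1  2  0  1  2  0  1  2  0  1  2
Stack A: G(23) = 2.
Stack B: G(21) = 0.
Combined Grundy value = 2 ⊕ 0 = 2.
A winning move leaves total XOR = 0, i.e. changes one component's Grundy value g to g ⊕ X where X is the current total.
Stack A: need g' = 2⊕2 = 0. Options: 23−1→G=1, 23−2→G=0, 23−4→G=1, 23−5→G=0, 23−8→G=0. Hits: 3.
Stack B: need g' = 0⊕2 = 2. Options: 21−1→G=2, 21−2→G=1, 21−4→G=2, 21−5→G=1, 21−8→G=1. Hits: 2.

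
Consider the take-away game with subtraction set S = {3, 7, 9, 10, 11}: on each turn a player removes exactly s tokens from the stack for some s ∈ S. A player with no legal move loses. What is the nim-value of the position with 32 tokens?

G(0) = 0
G(1) = mex{} = 0
G(2) = mex{} = 0
G(3) = mex{0} = 1
G(4) = mex{0} = 1
G(5) = mex{0} = 1
G(6) = mex{1} = 0
G(7) = mex{1,0} = 2
G(8) = mex{1,0} = 2
G(9) = mex{0,0,0} = 1
G(10) = mex{2,1,0,0} = 3
G(11) = mex{2,1,0,0,0} = 3
G(12) = mex{1,1,1,0,0} = 2
G(13) = mex{3,0,1,1,0} = 2
G(14) = mex{3,2,1,1,1} = 0
G(15) = mex{2,2,0,1,1} = 3
G(16) = mex{2,1,2,0,1} = 3
G(17) = mex{0,3,2,2,0} = 1
G(18) = mex{3,3,1,2,2} = 0
G(19) = mex{3,2,3,1,2} = 0
G(20) = mex{1,2,3,3,1} = 0
G(21) = mex{0,0,2,3,3} = 1
G(22) = mex{0,3,2,2,3} = 1
G(23) = mex{0,3,0,2,2} = 1
G(24) = mex{1,1,3,0,2} = 4
G(25) = mex{1,0,3,3,0} = 2
G(26) = mex{1,0,1,3,3} = 2
G(27) = mex{4,0,0,1,3} = 2
G(28) = mex{2,1,0,0,1} = 3
G(29) = mex{2,1,0,0,0} = 3
G(30) = mex{2,1,1,0,0} = 3
G(31) = mex{3,4,1,1,0} = 2
G(32) = mex{3,2,1,1,1} = 0

0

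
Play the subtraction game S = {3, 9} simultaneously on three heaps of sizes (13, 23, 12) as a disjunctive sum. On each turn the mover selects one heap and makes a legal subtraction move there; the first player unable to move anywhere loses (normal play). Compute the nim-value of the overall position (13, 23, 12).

1

All heaps use S = {3, 9}:
G(0) = 0
G(1) = mex{} = 0
G(2) = mex{} = 0
G(3) = mex{0} = 1
G(4) = mex{0} = 1
G(5) = mex{0} = 1
G(6) = mex{1} = 0
G(7) = mex{1} = 0
G(8) = mex{1} = 0
G(9) = mex{0,0} = 1
G(10) = mex{0,0} = 1
G(11) = mex{0,0} = 1
G(12) = mex{1,1} = 0
G(13) = mex{1,1} = 0
G(14) = mex{1,1} = 0
G(15) = mex{0,0} = 1
G(16) = mex{0,0} = 1
G(17) = mex{0,0} = 1
G(18) = mex{1,1} = 0
G(19) = mex{1,1} = 0
G(20) = mex{1,1} = 0
G(21) = mex{0,0} = 1
G(22) = mex{0,0} = 1
G(23) = mex{0,0} = 1
Heap A: G(13) = 0.
Heap B: G(23) = 1.
Heap C: G(12) = 0.
Combined Grundy value = 0 ⊕ 1 ⊕ 0 = 1.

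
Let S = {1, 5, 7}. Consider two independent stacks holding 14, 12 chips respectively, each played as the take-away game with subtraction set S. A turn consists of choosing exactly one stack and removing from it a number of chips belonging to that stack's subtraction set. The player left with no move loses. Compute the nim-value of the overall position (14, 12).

All stacks use S = {1, 5, 7}:
n :  0  1  2  3  4  5  6  7  8  9 10 11 12 13 14
G :  0  1  0  1  0  1  0  1  0  1  0  1  0  1  0
Stack A: G(14) = 0.
Stack B: G(12) = 0.
Combined Grundy value = 0 ⊕ 0 = 0.

0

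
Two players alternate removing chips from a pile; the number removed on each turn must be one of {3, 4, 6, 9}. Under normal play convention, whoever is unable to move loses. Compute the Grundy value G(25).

n :  0  1  2  3  4  5  6  7  8  9 10 11 12 13 14 15 16 17 18 19 20 21 22 23 24 25
G :  0  0  0  1  1  1  2  2  2  3  3  3  0  0  0  1  1  1  2  2  2  3  3  3  0  0

0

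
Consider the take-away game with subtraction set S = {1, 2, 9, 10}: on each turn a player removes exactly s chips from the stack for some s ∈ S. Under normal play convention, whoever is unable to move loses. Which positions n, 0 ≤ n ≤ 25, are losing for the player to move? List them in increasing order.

0, 3, 6, 11, 14, 17, 22, 25

G(0) = 0
G(1) = mex{0} = 1
G(2) = mex{1,0} = 2
G(3) = mex{2,1} = 0
G(4) = mex{0,2} = 1
G(5) = mex{1,0} = 2
G(6) = mex{2,1} = 0
G(7) = mex{0,2} = 1
G(8) = mex{1,0} = 2
G(9) = mex{2,1,0} = 3
G(10) = mex{3,2,1,0} = 4
G(11) = mex{4,3,2,1} = 0
G(12) = mex{0,4,0,2} = 1
G(13) = mex{1,0,1,0} = 2
G(14) = mex{2,1,2,1} = 0
G(15) = mex{0,2,0,2} = 1
G(16) = mex{1,0,1,0} = 2
G(17) = mex{2,1,2,1} = 0
G(18) = mex{0,2,3,2} = 1
G(19) = mex{1,0,4,3} = 2
G(20) = mex{2,1,0,4} = 3
G(21) = mex{3,2,1,0} = 4
G(22) = mex{4,3,2,1} = 0
G(23) = mex{0,4,0,2} = 1
G(24) = mex{1,0,1,0} = 2
G(25) = mex{2,1,2,1} = 0
P-positions are exactly the n with G(n) = 0.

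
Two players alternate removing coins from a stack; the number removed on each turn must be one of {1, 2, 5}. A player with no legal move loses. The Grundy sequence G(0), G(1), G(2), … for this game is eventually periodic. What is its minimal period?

3

G(0) = 0
G(1) = mex{0} = 1
G(2) = mex{1,0} = 2
G(3) = mex{2,1} = 0
G(4) = mex{0,2} = 1
G(5) = mex{1,0,0} = 2
G(6) = mex{2,1,1} = 0
G(7) = mex{0,2,2} = 1
G(8) = mex{1,0,0} = 2
G(9) = mex{2,1,1} = 0
G(10) = mex{0,2,2} = 1
G(11) = mex{1,0,0} = 2
G(12) = mex{2,1,1} = 0
G(13) = mex{0,2,2} = 1
G(14) = mex{1,0,0} = 2
G(n+3) = G(n) holds for n = 0,…,4 (a full window of length max(S) = 5), so the sequence is purely periodic with period 3.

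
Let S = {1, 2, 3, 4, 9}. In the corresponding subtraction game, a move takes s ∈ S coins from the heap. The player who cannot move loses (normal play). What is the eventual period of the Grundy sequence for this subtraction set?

G(0) = 0
G(1) = mex{0} = 1
G(2) = mex{1,0} = 2
G(3) = mex{2,1,0} = 3
G(4) = mex{3,2,1,0} = 4
G(5) = mex{4,3,2,1} = 0
G(6) = mex{0,4,3,2} = 1
G(7) = mex{1,0,4,3} = 2
G(8) = mex{2,1,0,4} = 3
G(9) = mex{3,2,1,0,0} = 4
G(10) = mex{4,3,2,1,1} = 0
G(11) = mex{0,4,3,2,2} = 1
G(12) = mex{1,0,4,3,3} = 2
G(13) = mex{2,1,0,4,4} = 3
G(14) = mex{3,2,1,0,0} = 4
G(15) = mex{4,3,2,1,1} = 0
G(n+5) = G(n) holds for n = 0,…,8 (a full window of length max(S) = 9), so the sequence is purely periodic with period 5.

5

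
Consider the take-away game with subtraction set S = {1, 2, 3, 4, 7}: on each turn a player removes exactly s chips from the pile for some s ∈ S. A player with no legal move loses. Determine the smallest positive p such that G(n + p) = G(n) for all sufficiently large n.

5

G(0) = 0
G(1) = mex{0} = 1
G(2) = mex{1,0} = 2
G(3) = mex{2,1,0} = 3
G(4) = mex{3,2,1,0} = 4
G(5) = mex{4,3,2,1} = 0
G(6) = mex{0,4,3,2} = 1
G(7) = mex{1,0,4,3,0} = 2
G(8) = mex{2,1,0,4,1} = 3
G(9) = mex{3,2,1,0,2} = 4
G(10) = mex{4,3,2,1,3} = 0
G(11) = mex{0,4,3,2,4} = 1
G(12) = mex{1,0,4,3,0} = 2
G(13) = mex{2,1,0,4,1} = 3
G(14) = mex{3,2,1,0,2} = 4
G(n+5) = G(n) holds for n = 0,…,6 (a full window of length max(S) = 7), so the sequence is purely periodic with period 5.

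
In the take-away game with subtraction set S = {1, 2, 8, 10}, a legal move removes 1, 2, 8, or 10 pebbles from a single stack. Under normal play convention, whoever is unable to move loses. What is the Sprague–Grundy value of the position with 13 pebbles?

1

G(0) = 0
G(1) = mex{0} = 1
G(2) = mex{1,0} = 2
G(3) = mex{2,1} = 0
G(4) = mex{0,2} = 1
G(5) = mex{1,0} = 2
G(6) = mex{2,1} = 0
G(7) = mex{0,2} = 1
G(8) = mex{1,0,0} = 2
G(9) = mex{2,1,1} = 0
G(10) = mex{0,2,2,0} = 1
G(11) = mex{1,0,0,1} = 2
G(12) = mex{2,1,1,2} = 0
G(13) = mex{0,2,2,0} = 1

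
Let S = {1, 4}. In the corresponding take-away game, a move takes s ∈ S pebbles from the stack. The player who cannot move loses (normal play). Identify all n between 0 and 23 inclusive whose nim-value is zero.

n :  0  1  2  3  4  5  6  7  8  9 10 11 12 13 14 15 16 17 18 19 20 21 22 23
G :  0  1  0  1  2  0  1  0  1  2  0  1  0  1  2  0  1  0  1  2  0  1  0  1
P-positions are exactly the n with G(n) = 0.

0, 2, 5, 7, 10, 12, 15, 17, 20, 22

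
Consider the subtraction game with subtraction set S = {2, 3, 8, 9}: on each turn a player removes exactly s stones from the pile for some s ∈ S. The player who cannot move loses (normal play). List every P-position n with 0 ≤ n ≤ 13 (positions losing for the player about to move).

0, 1, 5, 6, 11, 12

G(0) = 0
G(1) = mex{} = 0
G(2) = mex{0} = 1
G(3) = mex{0,0} = 1
G(4) = mex{1,0} = 2
G(5) = mex{1,1} = 0
G(6) = mex{2,1} = 0
G(7) = mex{0,2} = 1
G(8) = mex{0,0,0} = 1
G(9) = mex{1,0,0,0} = 2
G(10) = mex{1,1,1,0} = 2
G(11) = mex{2,1,1,1} = 0
G(12) = mex{2,2,2,1} = 0
G(13) = mex{0,2,0,2} = 1
P-positions are exactly the n with G(n) = 0.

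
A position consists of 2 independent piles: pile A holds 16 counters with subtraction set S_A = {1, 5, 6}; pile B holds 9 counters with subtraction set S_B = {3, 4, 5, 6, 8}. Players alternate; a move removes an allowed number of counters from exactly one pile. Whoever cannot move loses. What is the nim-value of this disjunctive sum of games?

2

Pile A, S = {1, 5, 6}:
n :  0  1  2  3  4  5  6  7  8  9 10 11 12 13 14 15 16
G :  0  1  0  1  0  1  2  3  2  3  2  0  1  0  1  0  1
G_A(16) = 1.
Pile B, S = {3, 4, 5, 6, 8}:
G(0) = 0
G(1) = mex{} = 0
G(2) = mex{} = 0
G(3) = mex{0} = 1
G(4) = mex{0,0} = 1
G(5) = mex{0,0,0} = 1
G(6) = mex{1,0,0,0} = 2
G(7) = mex{1,1,0,0} = 2
G(8) = mex{1,1,1,0,0} = 2
G(9) = mex{2,1,1,1,0} = 3
G_B(9) = 3.
Combined Grundy value = 1 ⊕ 3 = 2.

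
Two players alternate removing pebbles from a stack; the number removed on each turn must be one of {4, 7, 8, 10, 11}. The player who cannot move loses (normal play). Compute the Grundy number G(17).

0

n :  0  1  2  3  4  5  6  7  8  9 10 11 12 13 14 15 16 17
G :  0  0  0  0  1  1  1  1  2  2  2  2  3  3  3  0  0  0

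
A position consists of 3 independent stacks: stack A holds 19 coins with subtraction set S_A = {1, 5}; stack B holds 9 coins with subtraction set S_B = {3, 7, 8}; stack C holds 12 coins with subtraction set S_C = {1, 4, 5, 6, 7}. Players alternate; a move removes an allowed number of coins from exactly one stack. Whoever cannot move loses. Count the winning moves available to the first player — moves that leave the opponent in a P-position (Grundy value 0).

0

Stack A, S = {1, 5}:
G(0) = 0
G(1) = mex{0} = 1
G(2) = mex{1} = 0
G(3) = mex{0} = 1
G(4) = mex{1} = 0
G(5) = mex{0,0} = 1
G(6) = mex{1,1} = 0
G(7) = mex{0,0} = 1
G(8) = mex{1,1} = 0
G(9) = mex{0,0} = 1
G(10) = mex{1,1} = 0
G(11) = mex{0,0} = 1
G(12) = mex{1,1} = 0
G(13) = mex{0,0} = 1
G(14) = mex{1,1} = 0
G(15) = mex{0,0} = 1
G(16) = mex{1,1} = 0
G(17) = mex{0,0} = 1
G(18) = mex{1,1} = 0
G(19) = mex{0,0} = 1
G_A(19) = 1.
Stack B, S = {3, 7, 8}:
n : 0 1 2 3 4 5 6 7 8 9
G : 0 0 0 1 1 1 0 2 2 1
G_B(9) = 1.
Stack C, S = {1, 4, 5, 6, 7}:
n :  0  1  2  3  4  5  6  7  8  9 10 11 12
G :  0  1  0  1  2  3  2  3  4  5  0  1  0
G_C(12) = 0.
Combined Grundy value = 1 ⊕ 1 ⊕ 0 = 0.
A winning move leaves total XOR = 0, i.e. changes one component's Grundy value g to g ⊕ X where X is the current total.
Stack A: target g' = 1⊕0 = 1, but every legal move changes the Grundy value (mex property), so 0 moves.
Stack B: target g' = 1⊕0 = 1, but every legal move changes the Grundy value (mex property), so 0 moves.
Stack C: target g' = 0⊕0 = 0, but every legal move changes the Grundy value (mex property), so 0 moves.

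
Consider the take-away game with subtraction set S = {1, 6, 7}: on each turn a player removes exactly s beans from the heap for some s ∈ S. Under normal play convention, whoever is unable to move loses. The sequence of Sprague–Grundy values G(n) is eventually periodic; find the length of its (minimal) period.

G(0) = 0
G(1) = mex{0} = 1
G(2) = mex{1} = 0
G(3) = mex{0} = 1
G(4) = mex{1} = 0
G(5) = mex{0} = 1
G(6) = mex{1,0} = 2
G(7) = mex{2,1,0} = 3
G(8) = mex{3,0,1} = 2
G(9) = mex{2,1,0} = 3
G(10) = mex{3,0,1} = 2
G(11) = mex{2,1,0} = 3
G(12) = mex{3,2,1} = 0
G(13) = mex{0,3,2} = 1
G(14) = mex{1,2,3} = 0
G(15) = mex{0,3,2} = 1
G(16) = mex{1,2,3} = 0
G(17) = mex{0,3,2} = 1
G(18) = mex{1,0,3} = 2
G(19) = mex{2,1,0} = 3
G(20) = mex{3,0,1} = 2
G(21) = mex{2,1,0} = 3
G(22) = mex{3,0,1} = 2
G(23) = mex{2,1,0} = 3
G(24) = mex{3,2,1} = 0
G(25) = mex{0,3,2} = 1
G(n+12) = G(n) holds for n = 0,…,6 (a full window of length max(S) = 7), so the sequence is purely periodic with period 12.

12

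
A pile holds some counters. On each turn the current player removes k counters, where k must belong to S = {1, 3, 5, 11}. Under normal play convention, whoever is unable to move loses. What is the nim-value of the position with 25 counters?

1

n :  0  1  2  3  4  5  6  7  8  9 10 11 12 13 14 15 16 17 18 19 20 21 22 23 24 25
G :  0  1  0  1  0  1  0  1  0  1  0  1  0  1  0  1  0  1  0  1  0  1  0  1  0  1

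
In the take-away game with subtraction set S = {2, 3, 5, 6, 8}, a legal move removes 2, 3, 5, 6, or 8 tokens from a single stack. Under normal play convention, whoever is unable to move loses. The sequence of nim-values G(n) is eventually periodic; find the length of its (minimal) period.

10

n :  0  1  2  3  4  5  6  7  8  9 10 11 12 13 14 15 16 17 18 19 20 21
G :  0  0  1  1  2  2  3  3  4  4  0  0  1  1  2  2  3  3  4  4  0  0
G(n+10) = G(n) holds for n = 0,…,7 (a full window of length max(S) = 8), so the sequence is purely periodic with period 10.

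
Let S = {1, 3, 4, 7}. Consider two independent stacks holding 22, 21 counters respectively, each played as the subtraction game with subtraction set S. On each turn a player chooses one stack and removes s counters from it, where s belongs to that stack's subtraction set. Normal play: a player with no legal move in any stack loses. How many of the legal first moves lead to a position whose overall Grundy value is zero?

All stacks use S = {1, 3, 4, 7}:
n :  0  1  2  3  4  5  6  7  8  9 10 11 12 13 14 15 16 17 18 19 20 21 22
G :  0  1  0  1  2  3  2  3  0  1  0  1  2  3  2  3  0  1  0  1  2  3  2
Stack A: G(22) = 2.
Stack B: G(21) = 3.
Combined Grundy value = 2 ⊕ 3 = 1.
A winning move leaves total XOR = 0, i.e. changes one component's Grundy value g to g ⊕ X where X is the current total.
Stack A: need g' = 2⊕1 = 3. Options: 22−1→G=3, 22−3→G=1, 22−4→G=0, 22−7→G=3. Hits: 2.
Stack B: need g' = 3⊕1 = 2. Options: 21−1→G=2, 21−3→G=0, 21−4→G=1, 21−7→G=2. Hits: 2.

4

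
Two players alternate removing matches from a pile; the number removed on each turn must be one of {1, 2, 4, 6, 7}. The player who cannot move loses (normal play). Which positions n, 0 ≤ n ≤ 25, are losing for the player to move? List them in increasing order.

G(0) = 0
G(1) = mex{0} = 1
G(2) = mex{1,0} = 2
G(3) = mex{2,1} = 0
G(4) = mex{0,2,0} = 1
G(5) = mex{1,0,1} = 2
G(6) = mex{2,1,2,0} = 3
G(7) = mex{3,2,0,1,0} = 4
G(8) = mex{4,3,1,2,1} = 0
G(9) = mex{0,4,2,0,2} = 1
G(10) = mex{1,0,3,1,0} = 2
G(11) = mex{2,1,4,2,1} = 0
G(12) = mex{0,2,0,3,2} = 1
G(13) = mex{1,0,1,4,3} = 2
G(14) = mex{2,1,2,0,4} = 3
G(15) = mex{3,2,0,1,0} = 4
G(16) = mex{4,3,1,2,1} = 0
G(17) = mex{0,4,2,0,2} = 1
G(18) = mex{1,0,3,1,0} = 2
G(19) = mex{2,1,4,2,1} = 0
G(20) = mex{0,2,0,3,2} = 1
G(21) = mex{1,0,1,4,3} = 2
G(22) = mex{2,1,2,0,4} = 3
G(23) = mex{3,2,0,1,0} = 4
G(24) = mex{4,3,1,2,1} = 0
G(25) = mex{0,4,2,0,2} = 1
P-positions are exactly the n with G(n) = 0.

0, 3, 8, 11, 16, 19, 24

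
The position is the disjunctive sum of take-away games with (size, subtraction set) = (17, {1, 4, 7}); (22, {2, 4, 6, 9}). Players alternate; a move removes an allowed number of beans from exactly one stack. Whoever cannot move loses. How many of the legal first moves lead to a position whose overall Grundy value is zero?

2

Stack A, S = {1, 4, 7}:
n :  0  1  2  3  4  5  6  7  8  9 10 11 12 13 14 15 16 17
G :  0  1  0  1  2  0  1  2  0  1  0  1  2  0  1  2  0  1
G_A(17) = 1.
Stack B, S = {2, 4, 6, 9}:
n :  0  1  2  3  4  5  6  7  8  9 10 11 12 13 14 15 16 17 18 19 20 21 22
G :  0  0  1  1  2  2  3  3  0  4  1  0  2  1  3  2  0  3  1  0  2  1  3
G_B(22) = 3.
Combined Grundy value = 1 ⊕ 3 = 2.
A winning move leaves total XOR = 0, i.e. changes one component's Grundy value g to g ⊕ X where X is the current total.
Stack A: need g' = 1⊕2 = 3. Options: 17−1→G=0, 17−4→G=0, 17−7→G=0. Hits: 0.
Stack B: need g' = 3⊕2 = 1. Options: 22−2→G=2, 22−4→G=1, 22−6→G=0, 22−9→G=1. Hits: 2.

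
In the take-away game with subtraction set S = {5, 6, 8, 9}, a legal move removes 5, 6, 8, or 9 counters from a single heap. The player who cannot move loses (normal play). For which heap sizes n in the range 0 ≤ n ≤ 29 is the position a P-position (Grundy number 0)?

0, 1, 2, 3, 4, 14, 15, 16, 17, 18, 28, 29

G(0) = 0
G(1) = mex{} = 0
G(2) = mex{} = 0
G(3) = mex{} = 0
G(4) = mex{} = 0
G(5) = mex{0} = 1
G(6) = mex{0,0} = 1
G(7) = mex{0,0} = 1
G(8) = mex{0,0,0} = 1
G(9) = mex{0,0,0,0} = 1
G(10) = mex{1,0,0,0} = 2
G(11) = mex{1,1,0,0} = 2
G(12) = mex{1,1,0,0} = 2
G(13) = mex{1,1,1,0} = 2
G(14) = mex{1,1,1,1} = 0
G(15) = mex{2,1,1,1} = 0
G(16) = mex{2,2,1,1} = 0
G(17) = mex{2,2,1,1} = 0
G(18) = mex{2,2,2,1} = 0
G(19) = mex{0,2,2,2} = 1
G(20) = mex{0,0,2,2} = 1
G(21) = mex{0,0,2,2} = 1
G(22) = mex{0,0,0,2} = 1
G(23) = mex{0,0,0,0} = 1
G(24) = mex{1,0,0,0} = 2
G(25) = mex{1,1,0,0} = 2
G(26) = mex{1,1,0,0} = 2
G(27) = mex{1,1,1,0} = 2
G(28) = mex{1,1,1,1} = 0
G(29) = mex{2,1,1,1} = 0
P-positions are exactly the n with G(n) = 0.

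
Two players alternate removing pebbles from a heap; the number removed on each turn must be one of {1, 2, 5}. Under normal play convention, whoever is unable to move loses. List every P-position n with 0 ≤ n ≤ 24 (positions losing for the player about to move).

0, 3, 6, 9, 12, 15, 18, 21, 24

G(0) = 0
G(1) = mex{0} = 1
G(2) = mex{1,0} = 2
G(3) = mex{2,1} = 0
G(4) = mex{0,2} = 1
G(5) = mex{1,0,0} = 2
G(6) = mex{2,1,1} = 0
G(7) = mex{0,2,2} = 1
G(8) = mex{1,0,0} = 2
G(9) = mex{2,1,1} = 0
G(10) = mex{0,2,2} = 1
G(11) = mex{1,0,0} = 2
G(12) = mex{2,1,1} = 0
G(13) = mex{0,2,2} = 1
G(14) = mex{1,0,0} = 2
G(15) = mex{2,1,1} = 0
G(16) = mex{0,2,2} = 1
G(17) = mex{1,0,0} = 2
G(18) = mex{2,1,1} = 0
G(19) = mex{0,2,2} = 1
G(20) = mex{1,0,0} = 2
G(21) = mex{2,1,1} = 0
G(22) = mex{0,2,2} = 1
G(23) = mex{1,0,0} = 2
G(24) = mex{2,1,1} = 0
P-positions are exactly the n with G(n) = 0.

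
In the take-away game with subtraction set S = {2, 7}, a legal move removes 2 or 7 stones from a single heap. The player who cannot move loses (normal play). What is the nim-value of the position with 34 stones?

n :  0  1  2  3  4  5  6  7  8  9 10 11 12 13 14 15 16 17 18 19 20 21 22 23 24 25 26 27 28 29 30 31 32 33 34
G :  0  0  1  1  0  0  1  1  2  0  0  1  1  0  0  1  1  2  0  0  1  1  0  0  1  1  2  0  0  1  1  0  0  1  1

1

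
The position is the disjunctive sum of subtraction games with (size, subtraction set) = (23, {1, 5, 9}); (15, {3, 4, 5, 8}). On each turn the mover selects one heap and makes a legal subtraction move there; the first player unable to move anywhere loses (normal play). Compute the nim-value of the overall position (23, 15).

0

Heap A, S = {1, 5, 9}:
G(0) = 0
G(1) = mex{0} = 1
G(2) = mex{1} = 0
G(3) = mex{0} = 1
G(4) = mex{1} = 0
G(5) = mex{0,0} = 1
G(6) = mex{1,1} = 0
G(7) = mex{0,0} = 1
G(8) = mex{1,1} = 0
G(9) = mex{0,0,0} = 1
G(10) = mex{1,1,1} = 0
G(11) = mex{0,0,0} = 1
G(12) = mex{1,1,1} = 0
G(13) = mex{0,0,0} = 1
G(14) = mex{1,1,1} = 0
G(15) = mex{0,0,0} = 1
G(16) = mex{1,1,1} = 0
G(17) = mex{0,0,0} = 1
G(18) = mex{1,1,1} = 0
G(19) = mex{0,0,0} = 1
G(20) = mex{1,1,1} = 0
G(21) = mex{0,0,0} = 1
G(22) = mex{1,1,1} = 0
G(23) = mex{0,0,0} = 1
G_A(23) = 1.
Heap B, S = {3, 4, 5, 8}:
n :  0  1  2  3  4  5  6  7  8  9 10 11 12 13 14 15
G :  0  0  0  1  1  1  2  2  2  3  3  0  0  0  1  1
G_B(15) = 1.
Combined Grundy value = 1 ⊕ 1 = 0.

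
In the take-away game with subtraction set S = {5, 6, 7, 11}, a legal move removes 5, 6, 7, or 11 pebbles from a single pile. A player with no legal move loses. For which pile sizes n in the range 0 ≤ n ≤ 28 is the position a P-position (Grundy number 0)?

0, 1, 2, 3, 4, 16, 17, 18, 19, 20

n :  0  1  2  3  4  5  6  7  8  9 10 11 12 13 14 15 16 17 18 19 20 21 22 23 24 25 26 27 28
G :  0  0  0  0  0  1  1  1  1  1  2  2  2  2  2  3  0  0  0  0  0  1  1  1  1  1  2  2  2
P-positions are exactly the n with G(n) = 0.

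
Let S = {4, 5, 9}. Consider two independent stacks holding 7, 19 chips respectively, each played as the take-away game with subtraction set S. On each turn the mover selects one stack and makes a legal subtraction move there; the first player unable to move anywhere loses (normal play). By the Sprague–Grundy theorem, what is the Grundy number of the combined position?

0

All stacks use S = {4, 5, 9}:
n :  0  1  2  3  4  5  6  7  8  9 10 11 12 13 14 15 16 17 18 19
G :  0  0  0  0  1  1  1  1  2  2  2  2  3  0  0  0  0  1  1  1
Stack A: G(7) = 1.
Stack B: G(19) = 1.
Combined Grundy value = 1 ⊕ 1 = 0.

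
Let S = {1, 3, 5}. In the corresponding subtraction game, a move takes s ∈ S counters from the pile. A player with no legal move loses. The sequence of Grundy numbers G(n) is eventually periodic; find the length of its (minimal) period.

2

G(0) = 0
G(1) = mex{0} = 1
G(2) = mex{1} = 0
G(3) = mex{0,0} = 1
G(4) = mex{1,1} = 0
G(5) = mex{0,0,0} = 1
G(6) = mex{1,1,1} = 0
G(7) = mex{0,0,0} = 1
G(8) = mex{1,1,1} = 0
G(9) = mex{0,0,0} = 1
G(10) = mex{1,1,1} = 0
G(11) = mex{0,0,0} = 1
G(12) = mex{1,1,1} = 0
G(13) = mex{0,0,0} = 1
G(14) = mex{1,1,1} = 0
G(n+2) = G(n) holds for n = 0,…,4 (a full window of length max(S) = 5), so the sequence is purely periodic with period 2.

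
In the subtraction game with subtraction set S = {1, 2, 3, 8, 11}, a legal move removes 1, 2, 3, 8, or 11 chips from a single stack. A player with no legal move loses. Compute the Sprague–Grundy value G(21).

n :  0  1  2  3  4  5  6  7  8  9 10 11 12 13 14 15 16 17 18 19 20 21
G :  0  1  2  3  0  1  2  3  4  0  1  2  3  0  1  2  3  4  0  1  2  3

3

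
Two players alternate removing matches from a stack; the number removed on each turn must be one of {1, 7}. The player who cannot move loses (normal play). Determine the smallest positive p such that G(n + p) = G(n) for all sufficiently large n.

2

n :  0  1  2  3  4  5  6  7  8  9 10 11 12 13 14
G :  0  1  0  1  0  1  0  1  0  1  0  1  0  1  0
G(n+2) = G(n) holds for n = 0,…,6 (a full window of length max(S) = 7), so the sequence is purely periodic with period 2.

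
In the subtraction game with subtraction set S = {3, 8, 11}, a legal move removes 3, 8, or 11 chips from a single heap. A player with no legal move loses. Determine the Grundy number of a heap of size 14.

2

G(0) = 0
G(1) = mex{} = 0
G(2) = mex{} = 0
G(3) = mex{0} = 1
G(4) = mex{0} = 1
G(5) = mex{0} = 1
G(6) = mex{1} = 0
G(7) = mex{1} = 0
G(8) = mex{1,0} = 2
G(9) = mex{0,0} = 1
G(10) = mex{0,0} = 1
G(11) = mex{2,1,0} = 3
G(12) = mex{1,1,0} = 2
G(13) = mex{1,1,0} = 2
G(14) = mex{3,0,1} = 2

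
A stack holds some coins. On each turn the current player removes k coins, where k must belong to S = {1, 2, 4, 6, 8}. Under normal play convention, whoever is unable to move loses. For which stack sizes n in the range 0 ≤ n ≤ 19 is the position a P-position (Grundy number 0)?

n :  0  1  2  3  4  5  6  7  8  9 10 11 12 13 14 15 16 17 18 19
G :  0  1  2  0  1  2  3  4  5  3  0  1  2  0  1  2  3  4  5  3
P-positions are exactly the n with G(n) = 0.

0, 3, 10, 13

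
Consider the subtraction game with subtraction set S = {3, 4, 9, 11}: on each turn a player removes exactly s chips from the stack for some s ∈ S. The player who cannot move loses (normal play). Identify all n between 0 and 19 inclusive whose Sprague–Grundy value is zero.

G(0) = 0
G(1) = mex{} = 0
G(2) = mex{} = 0
G(3) = mex{0} = 1
G(4) = mex{0,0} = 1
G(5) = mex{0,0} = 1
G(6) = mex{1,0} = 2
G(7) = mex{1,1} = 0
G(8) = mex{1,1} = 0
G(9) = mex{2,1,0} = 3
G(10) = mex{0,2,0} = 1
G(11) = mex{0,0,0,0} = 1
G(12) = mex{3,0,1,0} = 2
G(13) = mex{1,3,1,0} = 2
G(14) = mex{1,1,1,1} = 0
G(15) = mex{2,1,2,1} = 0
G(16) = mex{2,2,0,1} = 3
G(17) = mex{0,2,0,2} = 1
G(18) = mex{0,0,3,0} = 1
G(19) = mex{3,0,1,0} = 2
P-positions are exactly the n with G(n) = 0.

0, 1, 2, 7, 8, 14, 15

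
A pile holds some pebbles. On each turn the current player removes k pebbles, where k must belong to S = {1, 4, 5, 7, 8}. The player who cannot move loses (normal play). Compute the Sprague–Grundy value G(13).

G(0) = 0
G(1) = mex{0} = 1
G(2) = mex{1} = 0
G(3) = mex{0} = 1
G(4) = mex{1,0} = 2
G(5) = mex{2,1,0} = 3
G(6) = mex{3,0,1} = 2
G(7) = mex{2,1,0,0} = 3
G(8) = mex{3,2,1,1,0} = 4
G(9) = mex{4,3,2,0,1} = 5
G(10) = mex{5,2,3,1,0} = 4
G(11) = mex{4,3,2,2,1} = 0
G(12) = mex{0,4,3,3,2} = 1
G(13) = mex{1,5,4,2,3} = 0

0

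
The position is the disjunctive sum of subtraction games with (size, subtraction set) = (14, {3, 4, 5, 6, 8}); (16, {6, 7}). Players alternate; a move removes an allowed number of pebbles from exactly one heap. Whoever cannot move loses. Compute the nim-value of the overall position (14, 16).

1

Heap A, S = {3, 4, 5, 6, 8}:
G(0) = 0
G(1) = mex{} = 0
G(2) = mex{} = 0
G(3) = mex{0} = 1
G(4) = mex{0,0} = 1
G(5) = mex{0,0,0} = 1
G(6) = mex{1,0,0,0} = 2
G(7) = mex{1,1,0,0} = 2
G(8) = mex{1,1,1,0,0} = 2
G(9) = mex{2,1,1,1,0} = 3
G(10) = mex{2,2,1,1,0} = 3
G(11) = mex{2,2,2,1,1} = 0
G(12) = mex{3,2,2,2,1} = 0
G(13) = mex{3,3,2,2,1} = 0
G(14) = mex{0,3,3,2,2} = 1
G_A(14) = 1.
Heap B, S = {6, 7}:
n :  0  1  2  3  4  5  6  7  8  9 10 11 12 13 14 15 16
G :  0  0  0  0  0  0  1  1  1  1  1  1  2  0  0  0  0
G_B(16) = 0.
Combined Grundy value = 1 ⊕ 0 = 1.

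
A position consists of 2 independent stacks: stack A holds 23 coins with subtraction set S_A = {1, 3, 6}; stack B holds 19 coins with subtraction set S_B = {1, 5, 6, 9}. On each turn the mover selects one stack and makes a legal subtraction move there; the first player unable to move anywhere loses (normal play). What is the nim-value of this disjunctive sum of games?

Stack A, S = {1, 3, 6}:
n :  0  1  2  3  4  5  6  7  8  9 10 11 12 13 14 15 16 17 18 19 20 21 22 23
G :  0  1  0  1  0  1  2  3  2  0  1  0  1  0  1  2  3  2  0  1  0  1  0  1
G_A(23) = 1.
Stack B, S = {1, 5, 6, 9}:
G(0) = 0
G(1) = mex{0} = 1
G(2) = mex{1} = 0
G(3) = mex{0} = 1
G(4) = mex{1} = 0
G(5) = mex{0,0} = 1
G(6) = mex{1,1,0} = 2
G(7) = mex{2,0,1} = 3
G(8) = mex{3,1,0} = 2
G(9) = mex{2,0,1,0} = 3
G(10) = mex{3,1,0,1} = 2
G(11) = mex{2,2,1,0} = 3
G(12) = mex{3,3,2,1} = 0
G(13) = mex{0,2,3,0} = 1
G(14) = mex{1,3,2,1} = 0
G(15) = mex{0,2,3,2} = 1
G(16) = mex{1,3,2,3} = 0
G(17) = mex{0,0,3,2} = 1
G(18) = mex{1,1,0,3} = 2
G(19) = mex{2,0,1,2} = 3
G_B(19) = 3.
Combined Grundy value = 1 ⊕ 3 = 2.

2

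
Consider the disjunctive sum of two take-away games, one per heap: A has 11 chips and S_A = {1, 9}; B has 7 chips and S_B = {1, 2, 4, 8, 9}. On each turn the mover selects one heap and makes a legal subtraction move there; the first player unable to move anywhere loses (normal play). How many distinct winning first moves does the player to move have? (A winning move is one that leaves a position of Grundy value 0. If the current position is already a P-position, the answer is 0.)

Heap A, S = {1, 9}:
n :  0  1  2  3  4  5  6  7  8  9 10 11
G :  0  1  0  1  0  1  0  1  0  1  0  1
G_A(11) = 1.
Heap B, S = {1, 2, 4, 8, 9}:
G(0) = 0
G(1) = mex{0} = 1
G(2) = mex{1,0} = 2
G(3) = mex{2,1} = 0
G(4) = mex{0,2,0} = 1
G(5) = mex{1,0,1} = 2
G(6) = mex{2,1,2} = 0
G(7) = mex{0,2,0} = 1
G_B(7) = 1.
Combined Grundy value = 1 ⊕ 1 = 0.
A winning move leaves total XOR = 0, i.e. changes one component's Grundy value g to g ⊕ X where X is the current total.
Heap A: target g' = 1⊕0 = 1, but every legal move changes the Grundy value (mex property), so 0 moves.
Heap B: target g' = 1⊕0 = 1, but every legal move changes the Grundy value (mex property), so 0 moves.

0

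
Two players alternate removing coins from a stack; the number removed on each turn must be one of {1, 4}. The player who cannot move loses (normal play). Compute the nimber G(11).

1

G(0) = 0
G(1) = mex{0} = 1
G(2) = mex{1} = 0
G(3) = mex{0} = 1
G(4) = mex{1,0} = 2
G(5) = mex{2,1} = 0
G(6) = mex{0,0} = 1
G(7) = mex{1,1} = 0
G(8) = mex{0,2} = 1
G(9) = mex{1,0} = 2
G(10) = mex{2,1} = 0
G(11) = mex{0,0} = 1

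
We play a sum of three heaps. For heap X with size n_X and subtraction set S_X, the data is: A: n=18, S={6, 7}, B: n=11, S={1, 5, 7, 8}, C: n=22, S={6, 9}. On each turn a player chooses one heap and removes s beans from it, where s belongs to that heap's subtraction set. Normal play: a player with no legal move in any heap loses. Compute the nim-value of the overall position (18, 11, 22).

Heap A, S = {6, 7}:
G(0) = 0
G(1) = mex{} = 0
G(2) = mex{} = 0
G(3) = mex{} = 0
G(4) = mex{} = 0
G(5) = mex{} = 0
G(6) = mex{0} = 1
G(7) = mex{0,0} = 1
G(8) = mex{0,0} = 1
G(9) = mex{0,0} = 1
G(10) = mex{0,0} = 1
G(11) = mex{0,0} = 1
G(12) = mex{1,0} = 2
G(13) = mex{1,1} = 0
G(14) = mex{1,1} = 0
G(15) = mex{1,1} = 0
G(16) = mex{1,1} = 0
G(17) = mex{1,1} = 0
G(18) = mex{2,1} = 0
G_A(18) = 0.
Heap B, S = {1, 5, 7, 8}:
G(0) = 0
G(1) = mex{0} = 1
G(2) = mex{1} = 0
G(3) = mex{0} = 1
G(4) = mex{1} = 0
G(5) = mex{0,0} = 1
G(6) = mex{1,1} = 0
G(7) = mex{0,0,0} = 1
G(8) = mex{1,1,1,0} = 2
G(9) = mex{2,0,0,1} = 3
G(10) = mex{3,1,1,0} = 2
G(11) = mex{2,0,0,1} = 3
G_B(11) = 3.
Heap C, S = {6, 9}:
G(0) = 0
G(1) = mex{} = 0
G(2) = mex{} = 0
G(3) = mex{} = 0
G(4) = mex{} = 0
G(5) = mex{} = 0
G(6) = mex{0} = 1
G(7) = mex{0} = 1
G(8) = mex{0} = 1
G(9) = mex{0,0} = 1
G(10) = mex{0,0} = 1
G(11) = mex{0,0} = 1
G(12) = mex{1,0} = 2
G(13) = mex{1,0} = 2
G(14) = mex{1,0} = 2
G(15) = mex{1,1} = 0
G(16) = mex{1,1} = 0
G(17) = mex{1,1} = 0
G(18) = mex{2,1} = 0
G(19) = mex{2,1} = 0
G(20) = mex{2,1} = 0
G(21) = mex{0,2} = 1
G(22) = mex{0,2} = 1
G_C(22) = 1.
Combined Grundy value = 0 ⊕ 3 ⊕ 1 = 2.

2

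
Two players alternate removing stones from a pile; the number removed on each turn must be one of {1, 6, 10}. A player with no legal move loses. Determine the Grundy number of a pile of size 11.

0

n :  0  1  2  3  4  5  6  7  8  9 10 11
G :  0  1  0  1  0  1  2  0  1  0  1  0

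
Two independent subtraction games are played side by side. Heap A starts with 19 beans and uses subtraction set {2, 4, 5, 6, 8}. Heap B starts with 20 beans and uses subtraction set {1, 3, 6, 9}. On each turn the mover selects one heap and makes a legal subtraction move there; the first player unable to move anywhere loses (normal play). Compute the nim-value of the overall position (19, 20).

6

Heap A, S = {2, 4, 5, 6, 8}:
n :  0  1  2  3  4  5  6  7  8  9 10 11 12 13 14 15 16 17 18 19
G :  0  0  1  1  2  2  3  3  4  4  0  0  1  1  2  2  3  3  4  4
G_A(19) = 4.
Heap B, S = {1, 3, 6, 9}:
G(0) = 0
G(1) = mex{0} = 1
G(2) = mex{1} = 0
G(3) = mex{0,0} = 1
G(4) = mex{1,1} = 0
G(5) = mex{0,0} = 1
G(6) = mex{1,1,0} = 2
G(7) = mex{2,0,1} = 3
G(8) = mex{3,1,0} = 2
G(9) = mex{2,2,1,0} = 3
G(10) = mex{3,3,0,1} = 2
G(11) = mex{2,2,1,0} = 3
G(12) = mex{3,3,2,1} = 0
G(13) = mex{0,2,3,0} = 1
G(14) = mex{1,3,2,1} = 0
G(15) = mex{0,0,3,2} = 1
G(16) = mex{1,1,2,3} = 0
G(17) = mex{0,0,3,2} = 1
G(18) = mex{1,1,0,3} = 2
G(19) = mex{2,0,1,2} = 3
G(20) = mex{3,1,0,3} = 2
G_B(20) = 2.
Combined Grundy value = 4 ⊕ 2 = 6.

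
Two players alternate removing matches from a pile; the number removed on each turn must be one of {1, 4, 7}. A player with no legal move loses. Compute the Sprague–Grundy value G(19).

1

G(0) = 0
G(1) = mex{0} = 1
G(2) = mex{1} = 0
G(3) = mex{0} = 1
G(4) = mex{1,0} = 2
G(5) = mex{2,1} = 0
G(6) = mex{0,0} = 1
G(7) = mex{1,1,0} = 2
G(8) = mex{2,2,1} = 0
G(9) = mex{0,0,0} = 1
G(10) = mex{1,1,1} = 0
G(11) = mex{0,2,2} = 1
G(12) = mex{1,0,0} = 2
G(13) = mex{2,1,1} = 0
G(14) = mex{0,0,2} = 1
G(15) = mex{1,1,0} = 2
G(16) = mex{2,2,1} = 0
G(17) = mex{0,0,0} = 1
G(18) = mex{1,1,1} = 0
G(19) = mex{0,2,2} = 1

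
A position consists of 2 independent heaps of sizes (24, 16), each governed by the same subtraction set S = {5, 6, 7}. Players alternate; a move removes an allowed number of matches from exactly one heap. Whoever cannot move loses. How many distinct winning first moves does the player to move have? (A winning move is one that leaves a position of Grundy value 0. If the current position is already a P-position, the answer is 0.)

0

All heaps use S = {5, 6, 7}:
n :  0  1  2  3  4  5  6  7  8  9 10 11 12 13 14 15 16 17 18 19 20 21 22 23 24
G :  0  0  0  0  0  1  1  1  1  1  2  2  0  0  0  0  0  1  1  1  1  1  2  2  0
Heap A: G(24) = 0.
Heap B: G(16) = 0.
Combined Grundy value = 0 ⊕ 0 = 0.
A winning move leaves total XOR = 0, i.e. changes one component's Grundy value g to g ⊕ X where X is the current total.
Heap A: target g' = 0⊕0 = 0, but every legal move changes the Grundy value (mex property), so 0 moves.
Heap B: target g' = 0⊕0 = 0, but every legal move changes the Grundy value (mex property), so 0 moves.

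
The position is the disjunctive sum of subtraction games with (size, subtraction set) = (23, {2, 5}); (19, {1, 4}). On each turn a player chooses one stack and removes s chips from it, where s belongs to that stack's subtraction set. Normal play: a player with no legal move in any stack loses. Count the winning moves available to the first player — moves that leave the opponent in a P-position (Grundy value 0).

1

Stack A, S = {2, 5}:
n :  0  1  2  3  4  5  6  7  8  9 10 11 12 13 14 15 16 17 18 19 20 21 22 23
G :  0  0  1  1  0  2  1  0  0  1  1  0  2  1  0  0  1  1  0  2  1  0  0  1
G_A(23) = 1.
Stack B, S = {1, 4}:
n :  0  1  2  3  4  5  6  7  8  9 10 11 12 13 14 15 16 17 18 19
G :  0  1  0  1  2  0  1  0  1  2  0  1  0  1  2  0  1  0  1  2
G_B(19) = 2.
Combined Grundy value = 1 ⊕ 2 = 3.
A winning move leaves total XOR = 0, i.e. changes one component's Grundy value g to g ⊕ X where X is the current total.
Stack A: need g' = 1⊕3 = 2. Options: 23−2→G=0, 23−5→G=0. Hits: 0.
Stack B: need g' = 2⊕3 = 1. Options: 19−1→G=1, 19−4→G=0. Hits: 1.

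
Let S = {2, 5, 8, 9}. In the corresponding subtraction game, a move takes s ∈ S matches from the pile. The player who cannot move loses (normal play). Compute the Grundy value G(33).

1

n :  0  1  2  3  4  5  6  7  8  9 10 11 12 13 14 15 16 17 18 19 20 21 22 23 24 25 26 27 28 29 30 31 32 33
G :  0  0  1  1  0  2  1  0  2  1  3  0  2  1  0  2  1  0  0  1  1  0  2  1  0  2  1  3  0  2  1  0  2  1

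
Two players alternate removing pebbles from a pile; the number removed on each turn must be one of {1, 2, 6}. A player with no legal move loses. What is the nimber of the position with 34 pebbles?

G(0) = 0
G(1) = mex{0} = 1
G(2) = mex{1,0} = 2
G(3) = mex{2,1} = 0
G(4) = mex{0,2} = 1
G(5) = mex{1,0} = 2
G(6) = mex{2,1,0} = 3
G(7) = mex{3,2,1} = 0
G(8) = mex{0,3,2} = 1
G(9) = mex{1,0,0} = 2
G(10) = mex{2,1,1} = 0
G(11) = mex{0,2,2} = 1
G(12) = mex{1,0,3} = 2
G(13) = mex{2,1,0} = 3
G(14) = mex{3,2,1} = 0
G(15) = mex{0,3,2} = 1
G(16) = mex{1,0,0} = 2
G(17) = mex{2,1,1} = 0
G(18) = mex{0,2,2} = 1
G(19) = mex{1,0,3} = 2
G(20) = mex{2,1,0} = 3
G(21) = mex{3,2,1} = 0
G(22) = mex{0,3,2} = 1
G(23) = mex{1,0,0} = 2
G(24) = mex{2,1,1} = 0
G(25) = mex{0,2,2} = 1
G(26) = mex{1,0,3} = 2
G(27) = mex{2,1,0} = 3
G(28) = mex{3,2,1} = 0
G(29) = mex{0,3,2} = 1
G(30) = mex{1,0,0} = 2
G(31) = mex{2,1,1} = 0
G(32) = mex{0,2,2} = 1
G(33) = mex{1,0,3} = 2
G(34) = mex{2,1,0} = 3

3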